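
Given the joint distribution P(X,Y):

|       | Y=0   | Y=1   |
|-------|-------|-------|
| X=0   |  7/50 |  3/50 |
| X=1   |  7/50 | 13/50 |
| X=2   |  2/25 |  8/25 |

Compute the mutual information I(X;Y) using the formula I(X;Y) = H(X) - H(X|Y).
0.1040 bits

I(X;Y) = H(X) - H(X|Y)

Marginal of X (row sums):
  P(X=0) = 7/50 + 3/50 = 1/5
  P(X=1) = 7/50 + 13/50 = 2/5
  P(X=2) = 2/25 + 8/25 = 2/5
H(X) = -[(1/5)·log₂(1/5) + (2/5)·log₂(2/5) + (2/5)·log₂(2/5)]
  = 0.46439 + 0.52877 + 0.52877 = 1.5219 bits

Marginal of Y (column sums):
  P(Y=0) = 7/50 + 7/50 + 2/25 = 9/25
  P(Y=1) = 3/50 + 13/50 + 8/25 = 16/25
H(X|Y) = Σ_y P(y)·H(X|Y=y):
  Y=0: P(Y=0) = 9/25, P(X|Y=0) = (7/18, 7/18, 2/9) → H(X|Y=0) = 1.54198
  Y=1: P(Y=1) = 16/25, P(X|Y=1) = (3/32, 13/32, 1/2) → H(X|Y=1) = 1.34811
H(X|Y) = (9/25)·1.54198 + (16/25)·1.34811 = 1.4179 bits

I(X;Y) = H(X) - H(X|Y) = 1.5219 - 1.4179 = 0.1040 bits

Cross-check via I(X;Y) = H(X) + H(Y) - H(X,Y): computing H(Y) from the column sums and H(X,Y) from the 6 cells in the same way gives H(Y) = 0.9427 bits and H(X,Y) = 2.3606 bits, so
I(X;Y) = 1.5219 + 0.9427 - 2.3606 = 0.1040 bits ✓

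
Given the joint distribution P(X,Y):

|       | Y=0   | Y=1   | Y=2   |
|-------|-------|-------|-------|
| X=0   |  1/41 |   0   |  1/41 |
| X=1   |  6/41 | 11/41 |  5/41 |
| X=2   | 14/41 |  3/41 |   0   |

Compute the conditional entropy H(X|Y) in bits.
0.9224 bits

H(X|Y) = H(X,Y) - H(Y)

H(X,Y) = -Σ_{x,y} P(x,y) log₂ P(x,y). Per-cell terms -P(x,y)·log₂P(x,y):
  X=0: 0.13067, 0.00000, 0.13067
  X=1: 0.40574, 0.50925, 0.37020
  X=2: 0.52934, 0.27604, 0.00000
  (cells with P = 0 contribute 0)
Sum of the 9 terms: H(X,Y) = 2.3519 bits

Marginal of Y (column sums):
  P(Y=0) = 1/41 + 6/41 + 14/41 = 21/41
  P(Y=1) = 0 + 11/41 + 3/41 = 14/41
  P(Y=2) = 1/41 + 5/41 + 0 = 6/41
H(Y) = -[(21/41)·log₂(21/41) + (14/41)·log₂(14/41) + (6/41)·log₂(6/41)]
  = 0.49439 + 0.52934 + 0.40574 = 1.4295 bits

H(X|Y) = H(X,Y) - H(Y) = 2.3519 - 1.4295 = 0.9224 bits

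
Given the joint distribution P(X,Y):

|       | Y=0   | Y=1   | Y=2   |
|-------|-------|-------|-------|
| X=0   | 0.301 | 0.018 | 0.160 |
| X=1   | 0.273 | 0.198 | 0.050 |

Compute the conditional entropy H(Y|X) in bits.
1.2400 bits

H(Y|X) = H(X,Y) - H(X)

H(X,Y) = -Σ_{x,y} P(x,y) log₂ P(x,y). Per-cell terms -P(x,y)·log₂P(x,y):
  X=0: 0.521382, 0.104325, 0.423017
  X=1: 0.511336, 0.462613, 0.216096
Sum of the 6 terms: H(X,Y) = 2.23877 bits

Marginal of X (row sums):
  P(X=0) = 0.301 + 0.018 + 0.160 = 0.479
  P(X=1) = 0.273 + 0.198 + 0.050 = 0.521
H(X) = -[0.479·log₂(0.479) + 0.521·log₂(0.521)]
  = 0.508651 + 0.490076 = 0.99873 bits

H(Y|X) = H(X,Y) - H(X) = 2.23877 - 0.99873 = 1.2400 bits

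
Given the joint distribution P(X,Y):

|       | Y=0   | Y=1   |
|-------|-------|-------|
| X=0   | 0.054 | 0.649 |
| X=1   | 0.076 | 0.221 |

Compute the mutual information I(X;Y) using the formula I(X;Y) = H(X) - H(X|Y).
0.0390 bits

I(X;Y) = H(X) - H(X|Y)

Marginal of X (row sums):
  P(X=0) = 0.054 + 0.649 = 0.703
  P(X=1) = 0.076 + 0.221 = 0.297
H(X) = -[0.703·log₂(0.703) + 0.297·log₂(0.297)]
  = 0.3574 + 0.5202 = 0.8776 bits

Marginal of Y (column sums):
  P(Y=0) = 0.054 + 0.076 = 0.130
  P(Y=1) = 0.649 + 0.221 = 0.870
H(X|Y) = Σ_y P(y)·H(X|Y=y):
  Y=0: P(Y=0) = 0.130, P(X|Y=0) = (27/65, 38/65) → H(X|Y=0) = 0.9792
  Y=1: P(Y=1) = 0.870, P(X|Y=1) = (649/870, 221/870) → H(X|Y=1) = 0.8176
H(X|Y) = 0.130·0.9792 + 0.870·0.8176 = 0.8386 bits

I(X;Y) = H(X) - H(X|Y) = 0.8776 - 0.8386 = 0.0390 bits

Cross-check via I(X;Y) = H(X) + H(Y) - H(X,Y): computing H(Y) from the column sums and H(X,Y) from the 4 cells in the same way gives H(Y) = 0.5574 bits and H(X,Y) = 1.3960 bits, so
I(X;Y) = 0.8776 + 0.5574 - 1.3960 = 0.0390 bits ✓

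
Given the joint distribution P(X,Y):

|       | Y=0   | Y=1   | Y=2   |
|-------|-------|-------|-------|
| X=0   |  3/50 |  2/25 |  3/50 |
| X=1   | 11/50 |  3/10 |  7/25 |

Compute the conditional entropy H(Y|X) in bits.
1.5725 bits

H(Y|X) = H(X,Y) - H(X)

H(X,Y) = -Σ_{x,y} P(x,y) log₂ P(x,y). Per-cell terms -P(x,y)·log₂P(x,y):
  X=0: 0.243534, 0.291508, 0.243534
  X=1: 0.480573, 0.521090, 0.514220
Sum of the 6 terms: H(X,Y) = 2.29446 bits

Marginal of X (row sums):
  P(X=0) = 3/50 + 2/25 + 3/50 = 1/5
  P(X=1) = 11/50 + 3/10 + 7/25 = 4/5
H(X) = -[(1/5)·log₂(1/5) + (4/5)·log₂(4/5)]
  = 0.464386 + 0.257542 = 0.72193 bits

H(Y|X) = H(X,Y) - H(X) = 2.29446 - 0.72193 = 1.5725 bits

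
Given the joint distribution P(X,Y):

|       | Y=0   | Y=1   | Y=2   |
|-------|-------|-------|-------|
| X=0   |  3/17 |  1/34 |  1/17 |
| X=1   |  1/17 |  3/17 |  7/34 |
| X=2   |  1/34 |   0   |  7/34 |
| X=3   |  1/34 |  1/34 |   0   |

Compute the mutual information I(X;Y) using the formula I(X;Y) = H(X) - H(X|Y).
0.3807 bits

I(X;Y) = H(X) - H(X|Y)

Marginal of X (row sums):
  P(X=0) = 3/17 + 1/34 + 1/17 = 9/34
  P(X=1) = 1/17 + 3/17 + 7/34 = 15/34
  P(X=2) = 1/34 + 0 + 7/34 = 4/17
  P(X=3) = 1/34 + 1/34 + 0 = 1/17
H(X) = -[(9/34)·log₂(9/34) + (15/34)·log₂(15/34) + (4/17)·log₂(4/17) + (1/17)·log₂(1/17)]
  = 0.50758 + 0.52084 + 0.49117 + 0.24044 = 1.7600 bits

Marginal of Y (column sums):
  P(Y=0) = 3/17 + 1/17 + 1/34 + 1/34 = 5/17
  P(Y=1) = 1/34 + 3/17 + 0 + 1/34 = 4/17
  P(Y=2) = 1/17 + 7/34 + 7/34 + 0 = 8/17
H(X|Y) = Σ_y P(y)·H(X|Y=y):
  Y=0: P(Y=0) = 5/17, P(X|Y=0) = (3/5, 1/5, 1/10, 1/10) → H(X|Y=0) = 1.57095
  Y=1: P(Y=1) = 4/17, P(X|Y=1) = (1/8, 3/4, 0, 1/8) → H(X|Y=1) = 1.06128
  Y=2: P(Y=2) = 8/17, P(X|Y=2) = (1/8, 7/16, 7/16, 0) → H(X|Y=2) = 1.41856
H(X|Y) = (5/17)·1.57095 + (4/17)·1.06128 + (8/17)·1.41856 = 1.3793 bits

I(X;Y) = H(X) - H(X|Y) = 1.7600 - 1.3793 = 0.3807 bits

Cross-check via I(X;Y) = H(X) + H(Y) - H(X,Y): computing H(Y) from the column sums and H(X,Y) from the 12 cells in the same way gives H(Y) = 1.5222 bits and H(X,Y) = 2.9015 bits, so
I(X;Y) = 1.7600 + 1.5222 - 2.9015 = 0.3807 bits ✓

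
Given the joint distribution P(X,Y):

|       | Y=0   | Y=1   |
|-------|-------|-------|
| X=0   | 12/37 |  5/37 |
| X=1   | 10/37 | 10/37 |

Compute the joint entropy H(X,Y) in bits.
1.9374 bits

H(X,Y) = -Σ_{x,y} P(x,y) log₂ P(x,y). Per-cell terms -P(x,y)·log₂P(x,y):
  X=0: 0.526862, 0.390206
  X=1: 0.510142, 0.510142
Sum of the 4 terms: H(X,Y) = 1.9374 bits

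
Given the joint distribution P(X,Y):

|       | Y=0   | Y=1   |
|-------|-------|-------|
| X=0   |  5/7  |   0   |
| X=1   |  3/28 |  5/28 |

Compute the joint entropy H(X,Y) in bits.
1.1358 bits

H(X,Y) = -Σ_{x,y} P(x,y) log₂ P(x,y). Per-cell terms -P(x,y)·log₂P(x,y):
  X=0: 0.3467, 0.0000
  X=1: 0.3453, 0.4438
  (cells with P = 0 contribute 0)
Sum of the 4 terms: H(X,Y) = 1.1358 bits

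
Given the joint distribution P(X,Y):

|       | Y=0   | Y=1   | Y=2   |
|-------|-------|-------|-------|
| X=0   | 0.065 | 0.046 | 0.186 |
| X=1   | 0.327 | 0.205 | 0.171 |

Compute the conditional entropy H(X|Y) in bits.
0.7831 bits

H(X|Y) = H(X,Y) - H(Y)

H(X,Y) = -Σ_{x,y} P(x,y) log₂ P(x,y). Per-cell terms -P(x,y)·log₂P(x,y):
  X=0: 0.256322, 0.204342, 0.451352
  X=1: 0.527332, 0.468692, 0.435696
Sum of the 6 terms: H(X,Y) = 2.34374 bits

Marginal of Y (column sums):
  P(Y=0) = 0.065 + 0.327 = 0.392
  P(Y=1) = 0.046 + 0.205 = 0.251
  P(Y=2) = 0.186 + 0.171 = 0.357
H(Y) = -[0.392·log₂(0.392) + 0.251·log₂(0.251) + 0.357·log₂(0.357)]
  = 0.529621 + 0.500554 + 0.530503 = 1.56068 bits

H(X|Y) = H(X,Y) - H(Y) = 2.34374 - 1.56068 = 0.7831 bits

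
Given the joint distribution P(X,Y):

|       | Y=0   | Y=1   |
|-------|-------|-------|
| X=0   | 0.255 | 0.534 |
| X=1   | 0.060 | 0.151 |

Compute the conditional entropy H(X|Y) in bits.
0.7425 bits

H(X|Y) = H(X,Y) - H(Y)

H(X,Y) = -Σ_{x,y} P(x,y) log₂ P(x,y). Per-cell terms -P(x,y)·log₂P(x,y):
  X=0: 0.50271, 0.48332
  X=1: 0.24353, 0.41183
Sum of the 4 terms: H(X,Y) = 1.6414 bits

Marginal of Y (column sums):
  P(Y=0) = 0.255 + 0.060 = 0.315
  P(Y=1) = 0.534 + 0.151 = 0.685
H(Y) = -[0.315·log₂(0.315) + 0.685·log₂(0.685)]
  = 0.52497 + 0.37389 = 0.8989 bits

H(X|Y) = H(X,Y) - H(Y) = 1.6414 - 0.8989 = 0.7425 bits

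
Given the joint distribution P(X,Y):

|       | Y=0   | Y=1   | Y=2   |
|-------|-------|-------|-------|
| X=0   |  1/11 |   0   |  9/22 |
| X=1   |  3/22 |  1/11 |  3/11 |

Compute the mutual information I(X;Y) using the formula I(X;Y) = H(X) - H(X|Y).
0.1173 bits

I(X;Y) = H(X) - H(X|Y)

Marginal of X (row sums):
  P(X=0) = 1/11 + 0 + 9/22 = 1/2
  P(X=1) = 3/22 + 1/11 + 3/11 = 1/2
H(X) = -[(1/2)·log₂(1/2) + (1/2)·log₂(1/2)]
  = 0.5000 + 0.5000 = 1.0000 bits

Marginal of Y (column sums):
  P(Y=0) = 1/11 + 3/22 = 5/22
  P(Y=1) = 0 + 1/11 = 1/11
  P(Y=2) = 9/22 + 3/11 = 15/22
H(X|Y) = Σ_y P(y)·H(X|Y=y):
  Y=0: P(Y=0) = 5/22, P(X|Y=0) = (2/5, 3/5) → H(X|Y=0) = 0.9710
  Y=1: P(Y=1) = 1/11, P(X|Y=1) = (0, 1) → H(X|Y=1) = 0.0000
  Y=2: P(Y=2) = 15/22, P(X|Y=2) = (3/5, 2/5) → H(X|Y=2) = 0.9710
H(X|Y) = (5/22)·0.9710 + (1/11)·0.0000 + (15/22)·0.9710 = 0.8827 bits

I(X;Y) = H(X) - H(X|Y) = 1.0000 - 0.8827 = 0.1173 bits

Cross-check via I(X;Y) = H(X) + H(Y) - H(X,Y): computing H(Y) from the column sums and H(X,Y) from the 6 cells in the same way gives H(Y) = 1.1770 bits and H(X,Y) = 2.0597 bits, so
I(X;Y) = 1.0000 + 1.1770 - 2.0597 = 0.1173 bits ✓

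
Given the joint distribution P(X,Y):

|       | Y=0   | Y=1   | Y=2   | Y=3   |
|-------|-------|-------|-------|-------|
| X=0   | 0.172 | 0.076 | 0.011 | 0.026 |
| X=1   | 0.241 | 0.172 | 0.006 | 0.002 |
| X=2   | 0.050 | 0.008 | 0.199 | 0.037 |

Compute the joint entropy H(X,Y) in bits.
2.8329 bits

H(X,Y) = -Σ_{x,y} P(x,y) log₂ P(x,y). Per-cell terms -P(x,y)·log₂P(x,y):
  X=0: 0.4368, 0.2826, 0.0716, 0.1369
  X=1: 0.4947, 0.4368, 0.0443, 0.0179
  X=2: 0.2161, 0.0557, 0.4635, 0.1760
Sum of the 12 terms: H(X,Y) = 2.8329 bits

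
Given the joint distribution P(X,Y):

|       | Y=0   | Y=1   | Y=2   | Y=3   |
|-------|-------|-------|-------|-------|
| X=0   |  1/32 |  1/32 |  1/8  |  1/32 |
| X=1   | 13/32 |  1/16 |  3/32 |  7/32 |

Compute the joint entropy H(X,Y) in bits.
2.4215 bits

H(X,Y) = -Σ_{x,y} P(x,y) log₂ P(x,y). Per-cell terms -P(x,y)·log₂P(x,y):
  X=0: 0.15625, 0.15625, 0.37500, 0.15625
  X=1: 0.52795, 0.25000, 0.32016, 0.47964
Sum of the 8 terms: H(X,Y) = 2.4215 bits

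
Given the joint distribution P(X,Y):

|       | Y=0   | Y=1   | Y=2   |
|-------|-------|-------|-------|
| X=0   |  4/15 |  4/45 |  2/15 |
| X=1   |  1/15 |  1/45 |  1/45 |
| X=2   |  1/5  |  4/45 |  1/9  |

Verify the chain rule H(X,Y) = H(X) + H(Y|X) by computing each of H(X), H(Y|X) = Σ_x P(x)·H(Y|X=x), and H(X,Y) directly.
H(X) = 1.3857 bits, H(Y|X) = 1.4523 bits, H(X,Y) = 2.8380 bits

Marginal of X (row sums):
  P(X=0) = 4/15 + 4/45 + 2/15 = 22/45
  P(X=1) = 1/15 + 1/45 + 1/45 = 1/9
  P(X=2) = 1/5 + 4/45 + 1/9 = 2/5
H(X) = -[(22/45)·log₂(22/45) + (1/9)·log₂(1/9) + (2/5)·log₂(2/5)]
  = 0.5047 + 0.3522 + 0.5288 = 1.3857 bits

H(Y|X) = Σ_x P(x)·H(Y|X=x):
  X=0: P(X=0) = 22/45, P(Y|X=0) = (6/11, 2/11, 3/11) → H(Y|X=0) = 1.4354
  X=1: P(X=1) = 1/9, P(Y|X=1) = (3/5, 1/5, 1/5) → H(Y|X=1) = 1.3710
  X=2: P(X=2) = 2/5, P(Y|X=2) = (1/2, 2/9, 5/18) → H(Y|X=2) = 1.4955
H(Y|X) = (22/45)·1.4354 + (1/9)·1.3710 + (2/5)·1.4955 = 1.4523 bits

H(X,Y) = -Σ_{x,y} P(x,y) log₂ P(x,y). Per-cell terms -P(x,y)·log₂P(x,y):
  X=0: 0.5085, 0.3104, 0.3876
  X=1: 0.2605, 0.1220, 0.1220
  X=2: 0.4644, 0.3104, 0.3522
Sum of the 9 terms: H(X,Y) = 2.8380 bits

Chain rule check:
  H(X) + H(Y|X) = 1.3857 + 1.4523 = 2.8380 bits
  H(X,Y) = 2.8380 bits
✓ Chain rule verified.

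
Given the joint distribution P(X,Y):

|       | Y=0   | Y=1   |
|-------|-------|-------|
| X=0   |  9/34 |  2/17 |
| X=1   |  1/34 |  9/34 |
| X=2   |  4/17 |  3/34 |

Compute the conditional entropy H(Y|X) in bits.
0.7519 bits

H(Y|X) = H(X,Y) - H(X)

H(X,Y) = -Σ_{x,y} P(x,y) log₂ P(x,y). Per-cell terms -P(x,y)·log₂P(x,y):
  X=0: 0.5076, 0.3632
  X=1: 0.1496, 0.5076
  X=2: 0.4912, 0.3090
Sum of the 6 terms: H(X,Y) = 2.3282 bits

Marginal of X (row sums):
  P(X=0) = 9/34 + 2/17 = 13/34
  P(X=1) = 1/34 + 9/34 = 5/17
  P(X=2) = 4/17 + 3/34 = 11/34
H(X) = -[(13/34)·log₂(13/34) + (5/17)·log₂(5/17) + (11/34)·log₂(11/34)]
  = 0.5303 + 0.5193 + 0.5267 = 1.5763 bits

H(Y|X) = H(X,Y) - H(X) = 2.3282 - 1.5763 = 0.7519 bits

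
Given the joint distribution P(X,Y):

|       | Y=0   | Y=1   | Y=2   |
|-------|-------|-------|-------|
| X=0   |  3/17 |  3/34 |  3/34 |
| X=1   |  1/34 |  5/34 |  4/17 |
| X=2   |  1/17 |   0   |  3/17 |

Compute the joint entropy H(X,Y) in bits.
2.7893 bits

H(X,Y) = -Σ_{x,y} P(x,y) log₂ P(x,y). Per-cell terms -P(x,y)·log₂P(x,y):
  X=0: 0.44162, 0.30904, 0.30904
  X=1: 0.14963, 0.40670, 0.49117
  X=2: 0.24044, 0.00000, 0.44162
  (cells with P = 0 contribute 0)
Sum of the 9 terms: H(X,Y) = 2.7893 bits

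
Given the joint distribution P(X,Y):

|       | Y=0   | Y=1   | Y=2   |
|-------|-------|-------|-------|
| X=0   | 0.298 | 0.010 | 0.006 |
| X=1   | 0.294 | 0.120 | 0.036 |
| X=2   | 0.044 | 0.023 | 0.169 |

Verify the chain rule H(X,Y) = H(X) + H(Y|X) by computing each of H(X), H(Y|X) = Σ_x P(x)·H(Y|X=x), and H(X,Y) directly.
H(X) = 1.5348 bits, H(Y|X) = 0.9123 bits, H(X,Y) = 2.4471 bits

Marginal of X (row sums):
  P(X=0) = 0.298 + 0.010 + 0.006 = 0.314
  P(X=1) = 0.294 + 0.120 + 0.036 = 0.450
  P(X=2) = 0.044 + 0.023 + 0.169 = 0.236
H(X) = -[0.314·log₂(0.314) + 0.450·log₂(0.450) + 0.236·log₂(0.236)]
  = 0.52475 + 0.51840 + 0.49162 = 1.5348 bits

H(Y|X) = Σ_x P(x)·H(Y|X=x):
  X=0: P(X=0) = 0.314, P(Y|X=0) = (149/157, 5/157, 3/157) → H(Y|X=0) = 0.33908
  X=1: P(X=1) = 0.450, P(Y|X=1) = (49/75, 4/15, 2/25) → H(Y|X=1) = 1.20123
  X=2: P(X=2) = 0.236, P(Y|X=2) = (11/59, 23/236, 169/236) → H(Y|X=2) = 1.12414
H(Y|X) = 0.314·0.33908 + 0.450·1.20123 + 0.236·1.12414 = 0.9123 bits

H(X,Y) = -Σ_{x,y} P(x,y) log₂ P(x,y). Per-cell terms -P(x,y)·log₂P(x,y):
  X=0: 0.52049, 0.06644, 0.04428
  X=1: 0.51924, 0.36707, 0.17265
  X=2: 0.19828, 0.12517, 0.43347
Sum of the 9 terms: H(X,Y) = 2.4471 bits

Chain rule check:
  H(X) + H(Y|X) = 1.5348 + 0.9123 = 2.4471 bits
  H(X,Y) = 2.4471 bits
✓ Chain rule verified.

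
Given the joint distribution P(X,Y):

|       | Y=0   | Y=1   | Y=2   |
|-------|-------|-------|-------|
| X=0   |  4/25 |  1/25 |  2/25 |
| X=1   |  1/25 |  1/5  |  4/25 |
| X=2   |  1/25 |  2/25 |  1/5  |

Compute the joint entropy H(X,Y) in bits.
2.9151 bits

H(X,Y) = -Σ_{x,y} P(x,y) log₂ P(x,y). Per-cell terms -P(x,y)·log₂P(x,y):
  X=0: 0.42302, 0.18575, 0.29151
  X=1: 0.18575, 0.46439, 0.42302
  X=2: 0.18575, 0.29151, 0.46439
Sum of the 9 terms: H(X,Y) = 2.9151 bits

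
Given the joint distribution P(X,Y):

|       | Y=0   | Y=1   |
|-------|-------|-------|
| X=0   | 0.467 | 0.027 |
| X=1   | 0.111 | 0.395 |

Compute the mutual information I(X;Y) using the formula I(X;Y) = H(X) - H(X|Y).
0.4472 bits

I(X;Y) = H(X) - H(X|Y)

Marginal of X (row sums):
  P(X=0) = 0.467 + 0.027 = 0.494
  P(X=1) = 0.111 + 0.395 = 0.506
H(X) = -[0.494·log₂(0.494) + 0.506·log₂(0.506)]
  = 0.502604 + 0.497292 = 0.999896 bits

Marginal of Y (column sums):
  P(Y=0) = 0.467 + 0.111 = 0.578
  P(Y=1) = 0.027 + 0.395 = 0.422
H(X|Y) = Σ_y P(y)·H(X|Y=y):
  Y=0: P(Y=0) = 0.578, P(X|Y=0) = (467/578, 111/578) → H(X|Y=0) = 0.705723
  Y=1: P(Y=1) = 0.422, P(X|Y=1) = (27/422, 395/422) → H(X|Y=1) = 0.343050
H(X|Y) = 0.578·0.705723 + 0.422·0.343050 = 0.552675 bits

I(X;Y) = H(X) - H(X|Y) = 0.999896 - 0.552675 = 0.4472 bits

Cross-check via I(X;Y) = H(X) + H(Y) - H(X,Y): computing H(Y) from the column sums and H(X,Y) from the 4 cells in the same way gives H(Y) = 0.982373 bits and H(X,Y) = 1.535048 bits, so
I(X;Y) = 0.999896 + 0.982373 - 1.535048 = 0.4472 bits ✓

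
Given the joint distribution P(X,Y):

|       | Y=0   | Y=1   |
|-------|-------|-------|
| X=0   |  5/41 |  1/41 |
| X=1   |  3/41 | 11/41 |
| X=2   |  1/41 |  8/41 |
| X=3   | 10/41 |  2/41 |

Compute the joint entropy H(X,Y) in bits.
2.5859 bits

H(X,Y) = -Σ_{x,y} P(x,y) log₂ P(x,y). Per-cell terms -P(x,y)·log₂P(x,y):
  X=0: 0.37020, 0.13067
  X=1: 0.27604, 0.50925
  X=2: 0.13067, 0.46001
  X=3: 0.49649, 0.21256
Sum of the 8 terms: H(X,Y) = 2.5859 bits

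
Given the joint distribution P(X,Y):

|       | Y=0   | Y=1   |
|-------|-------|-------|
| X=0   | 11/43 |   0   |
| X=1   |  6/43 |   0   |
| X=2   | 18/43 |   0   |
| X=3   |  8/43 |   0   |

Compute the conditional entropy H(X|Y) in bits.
1.8769 bits

H(X|Y) = H(X,Y) - H(Y)

H(X,Y) = -Σ_{x,y} P(x,y) log₂ P(x,y). Per-cell terms -P(x,y)·log₂P(x,y):
  X=0: 0.5031, 0.0000
  X=1: 0.3965, 0.0000
  X=2: 0.5259, 0.0000
  X=3: 0.4514, 0.0000
  (cells with P = 0 contribute 0)
Sum of the 8 terms: H(X,Y) = 1.8769 bits

Marginal of Y (column sums):
  P(Y=0) = 11/43 + 6/43 + 18/43 + 8/43 = 1
  P(Y=1) = 0 + 0 + 0 + 0 = 0
H(Y) = -[1·log₂(1)]   (outcomes with P = 0 contribute 0)
  = 0.0000 bits

H(X|Y) = H(X,Y) - H(Y) = 1.8769 - 0.0000 = 1.8769 bits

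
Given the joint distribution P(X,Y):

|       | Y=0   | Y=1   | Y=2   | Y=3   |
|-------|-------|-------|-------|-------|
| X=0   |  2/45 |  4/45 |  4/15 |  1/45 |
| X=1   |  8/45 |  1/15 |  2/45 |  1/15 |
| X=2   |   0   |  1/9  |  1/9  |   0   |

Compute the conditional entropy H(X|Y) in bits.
1.1822 bits

H(X|Y) = H(X,Y) - H(Y)

H(X,Y) = -Σ_{x,y} P(x,y) log₂ P(x,y). Per-cell terms -P(x,y)·log₂P(x,y):
  X=0: 0.19964, 0.31039, 0.50850, 0.12204
  X=1: 0.44300, 0.26046, 0.19964, 0.26046
  X=2: 0.00000, 0.35221, 0.35221, 0.00000
  (cells with P = 0 contribute 0)
Sum of the 12 terms: H(X,Y) = 3.00855 bits

Marginal of Y (column sums):
  P(Y=0) = 2/45 + 8/45 + 0 = 2/9
  P(Y=1) = 4/45 + 1/15 + 1/9 = 4/15
  P(Y=2) = 4/15 + 2/45 + 1/9 = 19/45
  P(Y=3) = 1/45 + 1/15 + 0 = 4/45
H(Y) = -[(2/9)·log₂(2/9) + (4/15)·log₂(4/15) + (19/45)·log₂(19/45) + (4/45)·log₂(4/45)]
  = 0.48221 + 0.50850 + 0.52521 + 0.31039 = 1.82631 bits

H(X|Y) = H(X,Y) - H(Y) = 3.00855 - 1.82631 = 1.1822 bits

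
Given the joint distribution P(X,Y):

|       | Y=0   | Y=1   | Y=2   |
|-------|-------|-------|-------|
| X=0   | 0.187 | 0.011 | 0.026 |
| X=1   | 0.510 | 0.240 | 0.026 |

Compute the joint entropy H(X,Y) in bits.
1.7873 bits

H(X,Y) = -Σ_{x,y} P(x,y) log₂ P(x,y). Per-cell terms -P(x,y)·log₂P(x,y):
  X=0: 0.45233, 0.07157, 0.13690
  X=1: 0.49543, 0.49413, 0.13690
Sum of the 6 terms: H(X,Y) = 1.7873 bits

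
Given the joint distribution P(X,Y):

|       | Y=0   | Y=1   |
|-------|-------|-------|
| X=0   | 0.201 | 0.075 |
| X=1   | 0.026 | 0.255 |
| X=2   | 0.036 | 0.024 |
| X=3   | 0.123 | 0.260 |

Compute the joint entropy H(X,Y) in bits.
2.5641 bits

H(X,Y) = -Σ_{x,y} P(x,y) log₂ P(x,y). Per-cell terms -P(x,y)·log₂P(x,y):
  X=0: 0.46526, 0.28027
  X=1: 0.13690, 0.50271
  X=2: 0.17265, 0.12914
  X=3: 0.37186, 0.50529
Sum of the 8 terms: H(X,Y) = 2.5641 bits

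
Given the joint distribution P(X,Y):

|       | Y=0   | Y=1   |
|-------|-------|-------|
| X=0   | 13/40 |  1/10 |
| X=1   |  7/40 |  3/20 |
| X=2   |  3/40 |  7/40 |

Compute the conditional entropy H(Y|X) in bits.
0.8785 bits

H(Y|X) = H(X,Y) - H(X)

H(X,Y) = -Σ_{x,y} P(x,y) log₂ P(x,y). Per-cell terms -P(x,y)·log₂P(x,y):
  X=0: 0.52698, 0.33219
  X=1: 0.44005, 0.41054
  X=2: 0.28027, 0.44005
Sum of the 6 terms: H(X,Y) = 2.4301 bits

Marginal of X (row sums):
  P(X=0) = 13/40 + 1/10 = 17/40
  P(X=1) = 7/40 + 3/20 = 13/40
  P(X=2) = 3/40 + 7/40 = 1/4
H(X) = -[(17/40)·log₂(17/40) + (13/40)·log₂(13/40) + (1/4)·log₂(1/4)]
  = 0.52465 + 0.52698 + 0.50000 = 1.5516 bits

H(Y|X) = H(X,Y) - H(X) = 2.4301 - 1.5516 = 0.8785 bits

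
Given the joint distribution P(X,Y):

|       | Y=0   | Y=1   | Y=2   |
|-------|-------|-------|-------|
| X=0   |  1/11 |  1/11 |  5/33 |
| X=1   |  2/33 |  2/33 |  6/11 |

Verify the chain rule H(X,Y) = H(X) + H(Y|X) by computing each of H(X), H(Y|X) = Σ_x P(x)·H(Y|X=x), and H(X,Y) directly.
H(X) = 0.9183 bits, H(Y|X) = 1.0904 bits, H(X,Y) = 2.0087 bits

Marginal of X (row sums):
  P(X=0) = 1/11 + 1/11 + 5/33 = 1/3
  P(X=1) = 2/33 + 2/33 + 6/11 = 2/3
H(X) = -[(1/3)·log₂(1/3) + (2/3)·log₂(2/3)]
  = 0.5283 + 0.3900 = 0.9183 bits

H(Y|X) = Σ_x P(x)·H(Y|X=x):
  X=0: P(X=0) = 1/3, P(Y|X=0) = (3/11, 3/11, 5/11) → H(Y|X=0) = 1.5395
  X=1: P(X=1) = 2/3, P(Y|X=1) = (1/11, 1/11, 9/11) → H(Y|X=1) = 0.8659
H(Y|X) = (1/3)·1.5395 + (2/3)·0.8659 = 1.0904 bits

H(X,Y) = -Σ_{x,y} P(x,y) log₂ P(x,y). Per-cell terms -P(x,y)·log₂P(x,y):
  X=0: 0.3145, 0.3145, 0.4125
  X=1: 0.2451, 0.2451, 0.4770
Sum of the 6 terms: H(X,Y) = 2.0087 bits

Chain rule check:
  H(X) + H(Y|X) = 0.9183 + 1.0904 = 2.0087 bits
  H(X,Y) = 2.0087 bits
✓ Chain rule verified.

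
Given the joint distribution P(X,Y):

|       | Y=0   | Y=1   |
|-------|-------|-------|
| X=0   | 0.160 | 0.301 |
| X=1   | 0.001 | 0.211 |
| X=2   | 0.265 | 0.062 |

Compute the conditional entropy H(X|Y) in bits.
1.2003 bits

H(X|Y) = H(X,Y) - H(Y)

H(X,Y) = -Σ_{x,y} P(x,y) log₂ P(x,y). Per-cell terms -P(x,y)·log₂P(x,y):
  X=0: 0.4230, 0.5214
  X=1: 0.0100, 0.4736
  X=2: 0.5077, 0.2487
Sum of the 6 terms: H(X,Y) = 2.1844 bits

Marginal of Y (column sums):
  P(Y=0) = 0.160 + 0.001 + 0.265 = 0.426
  P(Y=1) = 0.301 + 0.211 + 0.062 = 0.574
H(Y) = -[0.426·log₂(0.426) + 0.574·log₂(0.574)]
  = 0.5244 + 0.4597 = 0.9841 bits

H(X|Y) = H(X,Y) - H(Y) = 2.1844 - 0.9841 = 1.2003 bits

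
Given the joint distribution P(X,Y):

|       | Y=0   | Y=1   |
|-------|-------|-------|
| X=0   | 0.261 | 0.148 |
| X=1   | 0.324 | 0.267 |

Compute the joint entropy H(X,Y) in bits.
1.9492 bits

H(X,Y) = -Σ_{x,y} P(x,y) log₂ P(x,y). Per-cell terms -P(x,y)·log₂P(x,y):
  X=0: 0.5058, 0.4079
  X=1: 0.5268, 0.5087
Sum of the 4 terms: H(X,Y) = 1.9492 bits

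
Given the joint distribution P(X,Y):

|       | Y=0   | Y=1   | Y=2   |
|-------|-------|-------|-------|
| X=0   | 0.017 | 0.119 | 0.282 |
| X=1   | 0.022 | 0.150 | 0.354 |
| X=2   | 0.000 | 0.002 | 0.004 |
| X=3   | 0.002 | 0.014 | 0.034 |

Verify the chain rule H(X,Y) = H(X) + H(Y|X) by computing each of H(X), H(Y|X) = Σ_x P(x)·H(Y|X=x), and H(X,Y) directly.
H(X) = 1.2739 bits, H(Y|X) = 1.0883 bits, H(X,Y) = 2.3622 bits

Marginal of X (row sums):
  P(X=0) = 0.017 + 0.119 + 0.282 = 0.418
  P(X=1) = 0.022 + 0.150 + 0.354 = 0.526
  P(X=2) = 0.000 + 0.002 + 0.004 = 0.006
  P(X=3) = 0.002 + 0.014 + 0.034 = 0.050
H(X) = -[0.418·log₂(0.418) + 0.526·log₂(0.526) + 0.006·log₂(0.006) + 0.050·log₂(0.050)]
  = 0.52602 + 0.48753 + 0.04428 + 0.21610 = 1.2739 bits

H(Y|X) = Σ_x P(x)·H(Y|X=x):
  X=0: P(X=0) = 0.418, P(Y|X=0) = (17/418, 119/418, 141/209) → H(Y|X=0) = 1.08697
  X=1: P(X=1) = 0.526, P(Y|X=1) = (11/263, 75/263, 177/263) → H(Y|X=1) = 1.09222
  X=2: P(X=2) = 0.006, P(Y|X=2) = (0, 1/3, 2/3) → H(Y|X=2) = 0.91830
  X=3: P(X=3) = 0.050, P(Y|X=3) = (1/25, 7/25, 17/25) → H(Y|X=3) = 1.07832
H(Y|X) = 0.418·1.08697 + 0.526·1.09222 + 0.006·0.91830 + 0.050·1.07832 = 1.0883 bits

H(X,Y) = -Σ_{x,y} P(x,y) log₂ P(x,y). Per-cell terms -P(x,y)·log₂P(x,y):
  X=0: 0.09993, 0.36545, 0.51500
  X=1: 0.12114, 0.41054, 0.53036
  X=2: 0.00000, 0.01793, 0.03186
  X=3: 0.01793, 0.08622, 0.16586
  (cells with P = 0 contribute 0)
Sum of the 12 terms: H(X,Y) = 2.3622 bits

Chain rule check:
  H(X) + H(Y|X) = 1.2739 + 1.0883 = 2.3622 bits
  H(X,Y) = 2.3622 bits
✓ Chain rule verified.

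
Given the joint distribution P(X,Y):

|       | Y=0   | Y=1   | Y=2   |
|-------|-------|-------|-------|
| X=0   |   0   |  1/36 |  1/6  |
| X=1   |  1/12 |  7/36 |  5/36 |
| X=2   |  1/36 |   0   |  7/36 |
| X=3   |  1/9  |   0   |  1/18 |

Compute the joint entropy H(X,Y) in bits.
2.9150 bits

H(X,Y) = -Σ_{x,y} P(x,y) log₂ P(x,y). Per-cell terms -P(x,y)·log₂P(x,y):
  X=0: 0.0000, 0.1436, 0.4308
  X=1: 0.2987, 0.4594, 0.3956
  X=2: 0.1436, 0.0000, 0.4594
  X=3: 0.3522, 0.0000, 0.2317
  (cells with P = 0 contribute 0)
Sum of the 12 terms: H(X,Y) = 2.9150 bits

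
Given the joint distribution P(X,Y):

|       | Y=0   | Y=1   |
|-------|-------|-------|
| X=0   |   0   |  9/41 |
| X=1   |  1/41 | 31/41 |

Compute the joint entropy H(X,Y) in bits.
0.9159 bits

H(X,Y) = -Σ_{x,y} P(x,y) log₂ P(x,y). Per-cell terms -P(x,y)·log₂P(x,y):
  X=0: 0.0000, 0.4802
  X=1: 0.1307, 0.3050
  (cells with P = 0 contribute 0)
Sum of the 4 terms: H(X,Y) = 0.9159 bits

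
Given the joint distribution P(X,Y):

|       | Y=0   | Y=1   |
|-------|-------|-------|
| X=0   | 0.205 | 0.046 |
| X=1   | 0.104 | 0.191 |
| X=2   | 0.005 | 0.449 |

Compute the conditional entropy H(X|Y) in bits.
1.1280 bits

H(X|Y) = H(X,Y) - H(Y)

H(X,Y) = -Σ_{x,y} P(x,y) log₂ P(x,y). Per-cell terms -P(x,y)·log₂P(x,y):
  X=0: 0.4687, 0.2043
  X=1: 0.3396, 0.4562
  X=2: 0.0382, 0.5187
Sum of the 6 terms: H(X,Y) = 2.0257 bits

Marginal of Y (column sums):
  P(Y=0) = 0.205 + 0.104 + 0.005 = 0.314
  P(Y=1) = 0.046 + 0.191 + 0.449 = 0.686
H(Y) = -[0.314·log₂(0.314) + 0.686·log₂(0.686)]
  = 0.5247 + 0.3730 = 0.8977 bits

H(X|Y) = H(X,Y) - H(Y) = 2.0257 - 0.8977 = 1.1280 bits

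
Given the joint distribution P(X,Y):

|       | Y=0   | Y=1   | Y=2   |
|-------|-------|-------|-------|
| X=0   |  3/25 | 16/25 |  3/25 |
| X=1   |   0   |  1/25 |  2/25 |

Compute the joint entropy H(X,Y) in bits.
1.6235 bits

H(X,Y) = -Σ_{x,y} P(x,y) log₂ P(x,y). Per-cell terms -P(x,y)·log₂P(x,y):
  X=0: 0.36707, 0.41207, 0.36707
  X=1: 0.00000, 0.18575, 0.29151
  (cells with P = 0 contribute 0)
Sum of the 6 terms: H(X,Y) = 1.6235 bits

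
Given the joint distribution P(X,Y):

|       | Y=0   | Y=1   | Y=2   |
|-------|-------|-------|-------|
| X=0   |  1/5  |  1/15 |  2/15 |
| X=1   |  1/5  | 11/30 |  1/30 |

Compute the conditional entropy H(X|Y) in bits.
0.7887 bits

H(X|Y) = H(X,Y) - H(Y)

H(X,Y) = -Σ_{x,y} P(x,y) log₂ P(x,y). Per-cell terms -P(x,y)·log₂P(x,y):
  X=0: 0.46439, 0.26046, 0.38759
  X=1: 0.46439, 0.53073, 0.16356
Sum of the 6 terms: H(X,Y) = 2.2711 bits

Marginal of Y (column sums):
  P(Y=0) = 1/5 + 1/5 = 2/5
  P(Y=1) = 1/15 + 11/30 = 13/30
  P(Y=2) = 2/15 + 1/30 = 1/6
H(Y) = -[(2/5)·log₂(2/5) + (13/30)·log₂(13/30) + (1/6)·log₂(1/6)]
  = 0.52877 + 0.52280 + 0.43083 = 1.4824 bits

H(X|Y) = H(X,Y) - H(Y) = 2.2711 - 1.4824 = 0.7887 bits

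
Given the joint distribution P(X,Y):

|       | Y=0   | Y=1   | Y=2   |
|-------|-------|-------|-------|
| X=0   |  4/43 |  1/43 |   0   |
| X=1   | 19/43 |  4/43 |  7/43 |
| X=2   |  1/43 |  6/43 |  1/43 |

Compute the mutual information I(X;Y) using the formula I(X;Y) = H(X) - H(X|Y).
0.2394 bits

I(X;Y) = H(X) - H(X|Y)

Marginal of X (row sums):
  P(X=0) = 4/43 + 1/43 + 0 = 5/43
  P(X=1) = 19/43 + 4/43 + 7/43 = 30/43
  P(X=2) = 1/43 + 6/43 + 1/43 = 8/43
H(X) = -[(5/43)·log₂(5/43) + (30/43)·log₂(30/43) + (8/43)·log₂(8/43)]
  = 0.3609694 + 0.3623541 + 0.4513981 = 1.174722 bits

Marginal of Y (column sums):
  P(Y=0) = 4/43 + 19/43 + 1/43 = 24/43
  P(Y=1) = 1/43 + 4/43 + 6/43 = 11/43
  P(Y=2) = 0 + 7/43 + 1/43 = 8/43
H(X|Y) = Σ_y P(y)·H(X|Y=y):
  Y=0: P(Y=0) = 24/43, P(X|Y=0) = (1/6, 19/24, 1/24) → H(X|Y=0) = 0.8886866
  Y=1: P(Y=1) = 11/43, P(X|Y=1) = (1/11, 4/11, 6/11) → H(X|Y=1) = 1.3221793
  Y=2: P(Y=2) = 8/43, P(X|Y=2) = (0, 7/8, 1/8) → H(X|Y=2) = 0.5435644
H(X|Y) = (24/43)·0.8886866 + (11/43)·1.3221793 + (8/43)·0.5435644 = 0.935371 bits

I(X;Y) = H(X) - H(X|Y) = 1.174722 - 0.935371 = 0.2394 bits

Cross-check via I(X;Y) = H(X) + H(Y) - H(X,Y): computing H(Y) from the column sums and H(X,Y) from the 9 cells in the same way gives H(Y) = 1.424106 bits and H(X,Y) = 2.359477 bits, so
I(X;Y) = 1.174722 + 1.424106 - 2.359477 = 0.2394 bits ✓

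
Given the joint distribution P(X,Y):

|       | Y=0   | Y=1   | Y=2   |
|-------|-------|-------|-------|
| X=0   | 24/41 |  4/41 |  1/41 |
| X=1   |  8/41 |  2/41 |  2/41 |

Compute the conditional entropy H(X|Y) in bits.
0.8348 bits

H(X|Y) = H(X,Y) - H(Y)

H(X,Y) = -Σ_{x,y} P(x,y) log₂ P(x,y). Per-cell terms -P(x,y)·log₂P(x,y):
  X=0: 0.452248, 0.327566, 0.130672
  X=1: 0.460010, 0.212564, 0.212564
Sum of the 6 terms: H(X,Y) = 1.79562 bits

Marginal of Y (column sums):
  P(Y=0) = 24/41 + 8/41 = 32/41
  P(Y=1) = 4/41 + 2/41 = 6/41
  P(Y=2) = 1/41 + 2/41 = 3/41
H(Y) = -[(32/41)·log₂(32/41) + (6/41)·log₂(6/41) + (3/41)·log₂(3/41)]
  = 0.279065 + 0.405745 + 0.276043 = 0.96085 bits

H(X|Y) = H(X,Y) - H(Y) = 1.79562 - 0.96085 = 0.8348 bits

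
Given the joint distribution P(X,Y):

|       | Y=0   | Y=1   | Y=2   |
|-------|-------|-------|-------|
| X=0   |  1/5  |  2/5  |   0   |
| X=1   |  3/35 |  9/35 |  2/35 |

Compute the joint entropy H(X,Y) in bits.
2.0367 bits

H(X,Y) = -Σ_{x,y} P(x,y) log₂ P(x,y). Per-cell terms -P(x,y)·log₂P(x,y):
  X=0: 0.4643856, 0.5287712, 0.0000000
  X=1: 0.3037989, 0.5038349, 0.2359590
  (cells with P = 0 contribute 0)
Sum of the 6 terms: H(X,Y) = 2.0367 bits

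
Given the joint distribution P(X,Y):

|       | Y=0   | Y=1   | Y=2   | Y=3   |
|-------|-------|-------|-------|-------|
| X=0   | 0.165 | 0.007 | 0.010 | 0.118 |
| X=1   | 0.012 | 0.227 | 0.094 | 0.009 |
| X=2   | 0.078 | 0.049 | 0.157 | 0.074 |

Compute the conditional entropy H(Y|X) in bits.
1.4698 bits

H(Y|X) = H(X,Y) - H(X)

H(X,Y) = -Σ_{x,y} P(x,y) log₂ P(x,y). Per-cell terms -P(x,y)·log₂P(x,y):
  X=0: 0.4289112, 0.0501090, 0.0664386, 0.3638107
  X=1: 0.0765699, 0.4856065, 0.3206524, 0.0611627
  X=2: 0.2870698, 0.2132026, 0.4193727, 0.2779685
Sum of the 12 terms: H(X,Y) = 3.050875 bits

Marginal of X (row sums):
  P(X=0) = 0.165 + 0.007 + 0.010 + 0.118 = 0.300
  P(X=1) = 0.012 + 0.227 + 0.094 + 0.009 = 0.342
  P(X=2) = 0.078 + 0.049 + 0.157 + 0.074 = 0.358
H(X) = -[0.300·log₂(0.300) + 0.342·log₂(0.342) + 0.358·log₂(0.358)]
  = 0.5210897 + 0.5293927 + 0.5305447 = 1.581027 bits

H(Y|X) = H(X,Y) - H(X) = 3.050875 - 1.581027 = 1.4698 bits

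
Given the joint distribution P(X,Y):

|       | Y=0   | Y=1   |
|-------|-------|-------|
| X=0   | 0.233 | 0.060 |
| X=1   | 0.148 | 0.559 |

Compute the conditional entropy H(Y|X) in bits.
0.7376 bits

H(Y|X) = H(X,Y) - H(X)

H(X,Y) = -Σ_{x,y} P(x,y) log₂ P(x,y). Per-cell terms -P(x,y)·log₂P(x,y):
  X=0: 0.48967, 0.24353
  X=1: 0.40794, 0.46905
Sum of the 4 terms: H(X,Y) = 1.6102 bits

Marginal of X (row sums):
  P(X=0) = 0.233 + 0.060 = 0.293
  P(X=1) = 0.148 + 0.559 = 0.707
H(X) = -[0.293·log₂(0.293) + 0.707·log₂(0.707)]
  = 0.51891 + 0.35365 = 0.8726 bits

H(Y|X) = H(X,Y) - H(X) = 1.6102 - 0.8726 = 0.7376 bits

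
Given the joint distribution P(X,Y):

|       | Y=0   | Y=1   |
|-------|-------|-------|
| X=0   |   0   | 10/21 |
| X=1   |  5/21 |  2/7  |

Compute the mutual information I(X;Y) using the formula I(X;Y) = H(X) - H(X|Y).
0.2712 bits

I(X;Y) = H(X) - H(X|Y)

Marginal of X (row sums):
  P(X=0) = 0 + 10/21 = 10/21
  P(X=1) = 5/21 + 2/7 = 11/21
H(X) = -[(10/21)·log₂(10/21) + (11/21)·log₂(11/21)]
  = 0.509709 + 0.488654 = 0.99836 bits

Marginal of Y (column sums):
  P(Y=0) = 0 + 5/21 = 5/21
  P(Y=1) = 10/21 + 2/7 = 16/21
H(X|Y) = Σ_y P(y)·H(X|Y=y):
  Y=0: P(Y=0) = 5/21, P(X|Y=0) = (0, 1) → H(X|Y=0) = 0.000000
  Y=1: P(Y=1) = 16/21, P(X|Y=1) = (5/8, 3/8) → H(X|Y=1) = 0.954434
H(X|Y) = (5/21)·0.000000 + (16/21)·0.954434 = 0.72719 bits

I(X;Y) = H(X) - H(X|Y) = 0.99836 - 0.72719 = 0.2712 bits

Cross-check via I(X;Y) = H(X) + H(Y) - H(X,Y): computing H(Y) from the column sums and H(X,Y) from the 4 cells in the same way gives H(Y) = 0.79186 bits and H(X,Y) = 1.51905 bits, so
I(X;Y) = 0.99836 + 0.79186 - 1.51905 = 0.2712 bits ✓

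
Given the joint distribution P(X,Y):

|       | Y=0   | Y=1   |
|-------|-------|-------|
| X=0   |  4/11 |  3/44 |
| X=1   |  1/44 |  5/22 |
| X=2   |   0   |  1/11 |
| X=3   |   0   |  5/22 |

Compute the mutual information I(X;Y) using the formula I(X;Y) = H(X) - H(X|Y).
0.5808 bits

I(X;Y) = H(X) - H(X|Y)

Marginal of X (row sums):
  P(X=0) = 4/11 + 3/44 = 19/44
  P(X=1) = 1/44 + 5/22 = 1/4
  P(X=2) = 0 + 1/11 = 1/11
  P(X=3) = 0 + 5/22 = 5/22
H(X) = -[(19/44)·log₂(19/44) + (1/4)·log₂(1/4) + (1/11)·log₂(1/11) + (5/22)·log₂(5/22)]
  = 0.5231 + 0.5000 + 0.3145 + 0.4858 = 1.8234 bits

Marginal of Y (column sums):
  P(Y=0) = 4/11 + 1/44 + 0 + 0 = 17/44
  P(Y=1) = 3/44 + 5/22 + 1/11 + 5/22 = 27/44
H(X|Y) = Σ_y P(y)·H(X|Y=y):
  Y=0: P(Y=0) = 17/44, P(X|Y=0) = (16/17, 1/17, 0, 0) → H(X|Y=0) = 0.3228
  Y=1: P(Y=1) = 27/44, P(X|Y=1) = (1/9, 10/27, 4/27, 10/27) → H(X|Y=1) = 1.8218
H(X|Y) = (17/44)·0.3228 + (27/44)·1.8218 = 1.2426 bits

I(X;Y) = H(X) - H(X|Y) = 1.8234 - 1.2426 = 0.5808 bits

Cross-check via I(X;Y) = H(X) + H(Y) - H(X,Y): computing H(Y) from the column sums and H(X,Y) from the 8 cells in the same way gives H(Y) = 0.9624 bits and H(X,Y) = 2.2050 bits, so
I(X;Y) = 1.8234 + 0.9624 - 2.2050 = 0.5808 bits ✓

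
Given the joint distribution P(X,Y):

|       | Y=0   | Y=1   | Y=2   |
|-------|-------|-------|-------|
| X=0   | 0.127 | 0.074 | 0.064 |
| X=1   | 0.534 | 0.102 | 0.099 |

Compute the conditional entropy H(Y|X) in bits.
1.2252 bits

H(Y|X) = H(X,Y) - H(X)

H(X,Y) = -Σ_{x,y} P(x,y) log₂ P(x,y). Per-cell terms -P(x,y)·log₂P(x,y):
  X=0: 0.3781, 0.2780, 0.2538
  X=1: 0.4833, 0.3359, 0.3303
Sum of the 6 terms: H(X,Y) = 2.0594 bits

Marginal of X (row sums):
  P(X=0) = 0.127 + 0.074 + 0.064 = 0.265
  P(X=1) = 0.534 + 0.102 + 0.099 = 0.735
H(X) = -[0.265·log₂(0.265) + 0.735·log₂(0.735)]
  = 0.5077 + 0.3265 = 0.8342 bits

H(Y|X) = H(X,Y) - H(X) = 2.0594 - 0.8342 = 1.2252 bits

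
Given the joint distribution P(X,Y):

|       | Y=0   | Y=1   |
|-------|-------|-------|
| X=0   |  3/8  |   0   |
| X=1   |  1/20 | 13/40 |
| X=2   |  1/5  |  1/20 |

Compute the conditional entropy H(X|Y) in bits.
0.9998 bits

H(X|Y) = H(X,Y) - H(Y)

H(X,Y) = -Σ_{x,y} P(x,y) log₂ P(x,y). Per-cell terms -P(x,y)·log₂P(x,y):
  X=0: 0.5306, 0.0000
  X=1: 0.2161, 0.5270
  X=2: 0.4644, 0.2161
  (cells with P = 0 contribute 0)
Sum of the 6 terms: H(X,Y) = 1.9542 bits

Marginal of Y (column sums):
  P(Y=0) = 3/8 + 1/20 + 1/5 = 5/8
  P(Y=1) = 0 + 13/40 + 1/20 = 3/8
H(Y) = -[(5/8)·log₂(5/8) + (3/8)·log₂(3/8)]
  = 0.4238 + 0.5306 = 0.9544 bits

H(X|Y) = H(X,Y) - H(Y) = 1.9542 - 0.9544 = 0.9998 bits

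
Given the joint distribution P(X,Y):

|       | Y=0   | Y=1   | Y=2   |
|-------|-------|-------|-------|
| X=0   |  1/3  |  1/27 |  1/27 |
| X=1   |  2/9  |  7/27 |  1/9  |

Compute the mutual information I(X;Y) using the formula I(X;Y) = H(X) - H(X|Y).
0.1545 bits

I(X;Y) = H(X) - H(X|Y)

Marginal of X (row sums):
  P(X=0) = 1/3 + 1/27 + 1/27 = 11/27
  P(X=1) = 2/9 + 7/27 + 1/9 = 16/27
H(X) = -[(11/27)·log₂(11/27) + (16/27)·log₂(16/27)]
  = 0.52778 + 0.44734 = 0.97512 bits

Marginal of Y (column sums):
  P(Y=0) = 1/3 + 2/9 = 5/9
  P(Y=1) = 1/27 + 7/27 = 8/27
  P(Y=2) = 1/27 + 1/9 = 4/27
H(X|Y) = Σ_y P(y)·H(X|Y=y):
  Y=0: P(Y=0) = 5/9, P(X|Y=0) = (3/5, 2/5) → H(X|Y=0) = 0.97095
  Y=1: P(Y=1) = 8/27, P(X|Y=1) = (1/8, 7/8) → H(X|Y=1) = 0.54356
  Y=2: P(Y=2) = 4/27, P(X|Y=2) = (1/4, 3/4) → H(X|Y=2) = 0.81128
H(X|Y) = (5/9)·0.97095 + (8/27)·0.54356 + (4/27)·0.81128 = 0.82066 bits

I(X;Y) = H(X) - H(X|Y) = 0.97512 - 0.82066 = 0.1545 bits

Cross-check via I(X;Y) = H(X) + H(Y) - H(X,Y): computing H(Y) from the column sums and H(X,Y) from the 6 cells in the same way gives H(Y) = 1.39921 bits and H(X,Y) = 2.21987 bits, so
I(X;Y) = 0.97512 + 1.39921 - 2.21987 = 0.1545 bits ✓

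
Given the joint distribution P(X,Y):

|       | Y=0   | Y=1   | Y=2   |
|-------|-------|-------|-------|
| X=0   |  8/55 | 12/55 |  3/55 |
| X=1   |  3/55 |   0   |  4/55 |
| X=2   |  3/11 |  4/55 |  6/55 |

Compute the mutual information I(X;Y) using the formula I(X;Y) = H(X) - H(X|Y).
0.1911 bits

I(X;Y) = H(X) - H(X|Y)

Marginal of X (row sums):
  P(X=0) = 8/55 + 12/55 + 3/55 = 23/55
  P(X=1) = 3/55 + 0 + 4/55 = 7/55
  P(X=2) = 3/11 + 4/55 + 6/55 = 5/11
H(X) = -[(23/55)·log₂(23/55) + (7/55)·log₂(7/55) + (5/11)·log₂(5/11)]
  = 0.525988 + 0.378510 + 0.517047 = 1.421545 bits

Marginal of Y (column sums):
  P(Y=0) = 8/55 + 3/55 + 3/11 = 26/55
  P(Y=1) = 12/55 + 0 + 4/55 = 16/55
  P(Y=2) = 3/55 + 4/55 + 6/55 = 13/55
H(X|Y) = Σ_y P(y)·H(X|Y=y):
  Y=0: P(Y=0) = 26/55, P(X|Y=0) = (4/13, 3/26, 15/26) → H(X|Y=0) = 1.340507
  Y=1: P(Y=1) = 16/55, P(X|Y=1) = (3/4, 0, 1/4) → H(X|Y=1) = 0.811278
  Y=2: P(Y=2) = 13/55, P(X|Y=2) = (3/13, 4/13, 6/13) → H(X|Y=2) = 1.526235
H(X|Y) = (26/55)·1.340507 + (16/55)·0.811278 + (13/55)·1.526235 = 1.230449 bits

I(X;Y) = H(X) - H(X|Y) = 1.421545 - 1.230449 = 0.1911 bits

Cross-check via I(X;Y) = H(X) + H(Y) - H(X,Y): computing H(Y) from the column sums and H(X,Y) from the 9 cells in the same way gives H(Y) = 1.521048 bits and H(X,Y) = 2.751497 bits, so
I(X;Y) = 1.421545 + 1.521048 - 2.751497 = 0.1911 bits ✓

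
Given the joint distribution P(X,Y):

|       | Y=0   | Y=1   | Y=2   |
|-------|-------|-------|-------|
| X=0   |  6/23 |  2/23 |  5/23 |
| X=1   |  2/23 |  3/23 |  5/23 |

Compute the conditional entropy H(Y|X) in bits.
1.4714 bits

H(Y|X) = H(X,Y) - H(X)

H(X,Y) = -Σ_{x,y} P(x,y) log₂ P(x,y). Per-cell terms -P(x,y)·log₂P(x,y):
  X=0: 0.50572160, 0.30639669, 0.47861606
  X=1: 0.30639669, 0.38329558, 0.47861606
Sum of the 6 terms: H(X,Y) = 2.4590427 bits

Marginal of X (row sums):
  P(X=0) = 6/23 + 2/23 + 5/23 = 13/23
  P(X=1) = 2/23 + 3/23 + 5/23 = 10/23
H(X) = -[(13/23)·log₂(13/23) + (10/23)·log₂(10/23)]
  = 0.46524300 + 0.52244950 = 0.9876925 bits

H(Y|X) = H(X,Y) - H(X) = 2.4590427 - 0.9876925 = 1.4714 bits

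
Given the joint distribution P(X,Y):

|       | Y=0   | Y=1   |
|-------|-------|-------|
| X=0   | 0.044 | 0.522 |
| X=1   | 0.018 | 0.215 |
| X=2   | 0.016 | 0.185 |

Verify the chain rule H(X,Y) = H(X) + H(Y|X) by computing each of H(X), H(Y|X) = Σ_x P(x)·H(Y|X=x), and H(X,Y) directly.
H(X) = 1.4197 bits, H(Y|X) = 0.3951 bits, H(X,Y) = 1.8148 bits

Marginal of X (row sums):
  P(X=0) = 0.044 + 0.522 = 0.566
  P(X=1) = 0.018 + 0.215 = 0.233
  P(X=2) = 0.016 + 0.185 = 0.201
H(X) = -[0.566·log₂(0.566) + 0.233·log₂(0.233) + 0.201·log₂(0.201)]
  = 0.46476 + 0.48967 + 0.46526 = 1.4197 bits

H(Y|X) = Σ_x P(x)·H(Y|X=x):
  X=0: P(X=0) = 0.566, P(Y|X=0) = (22/283, 261/283) → H(Y|X=0) = 0.39416
  X=1: P(X=1) = 0.233, P(Y|X=1) = (18/233, 215/233) → H(Y|X=1) = 0.39243
  X=2: P(X=2) = 0.201, P(Y|X=2) = (16/201, 185/201) → H(Y|X=2) = 0.40078
H(Y|X) = 0.566·0.39416 + 0.233·0.39243 + 0.201·0.40078 = 0.3951 bits

H(X,Y) = -Σ_{x,y} P(x,y) log₂ P(x,y). Per-cell terms -P(x,y)·log₂P(x,y):
  X=0: 0.19828, 0.48957
  X=1: 0.10433, 0.47678
  X=2: 0.09545, 0.45036
Sum of the 6 terms: H(X,Y) = 1.8148 bits

Chain rule check:
  H(X) + H(Y|X) = 1.4197 + 0.3951 = 1.8148 bits
  H(X,Y) = 1.8148 bits
✓ Chain rule verified.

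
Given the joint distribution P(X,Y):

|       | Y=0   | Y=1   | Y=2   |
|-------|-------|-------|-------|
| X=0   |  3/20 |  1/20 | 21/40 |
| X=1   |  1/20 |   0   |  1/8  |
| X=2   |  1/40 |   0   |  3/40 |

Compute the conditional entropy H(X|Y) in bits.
1.0824 bits

H(X|Y) = H(X,Y) - H(Y)

H(X,Y) = -Σ_{x,y} P(x,y) log₂ P(x,y). Per-cell terms -P(x,y)·log₂P(x,y):
  X=0: 0.41054, 0.21610, 0.48805
  X=1: 0.21610, 0.00000, 0.37500
  X=2: 0.13305, 0.00000, 0.28027
  (cells with P = 0 contribute 0)
Sum of the 9 terms: H(X,Y) = 2.1191 bits

Marginal of Y (column sums):
  P(Y=0) = 3/20 + 1/20 + 1/40 = 9/40
  P(Y=1) = 1/20 + 0 + 0 = 1/20
  P(Y=2) = 21/40 + 1/8 + 3/40 = 29/40
H(Y) = -[(9/40)·log₂(9/40) + (1/20)·log₂(1/20) + (29/40)·log₂(29/40)]
  = 0.48420 + 0.21610 + 0.33636 = 1.0367 bits

H(X|Y) = H(X,Y) - H(Y) = 2.1191 - 1.0367 = 1.0824 bits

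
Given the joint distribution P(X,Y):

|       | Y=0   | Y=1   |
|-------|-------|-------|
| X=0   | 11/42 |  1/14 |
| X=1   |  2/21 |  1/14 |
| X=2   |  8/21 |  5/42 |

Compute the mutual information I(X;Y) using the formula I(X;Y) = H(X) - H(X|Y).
0.0196 bits

I(X;Y) = H(X) - H(X|Y)

Marginal of X (row sums):
  P(X=0) = 11/42 + 1/14 = 1/3
  P(X=1) = 2/21 + 1/14 = 1/6
  P(X=2) = 8/21 + 5/42 = 1/2
H(X) = -[(1/3)·log₂(1/3) + (1/6)·log₂(1/6) + (1/2)·log₂(1/2)]
  = 0.52832 + 0.43083 + 0.50000 = 1.45915 bits

Marginal of Y (column sums):
  P(Y=0) = 11/42 + 2/21 + 8/21 = 31/42
  P(Y=1) = 1/14 + 1/14 + 5/42 = 11/42
H(X|Y) = Σ_y P(y)·H(X|Y=y):
  Y=0: P(Y=0) = 31/42, P(X|Y=0) = (11/31, 4/31, 16/31) → H(X|Y=0) = 1.40408
  Y=1: P(Y=1) = 11/42, P(X|Y=1) = (3/11, 3/11, 5/11) → H(X|Y=1) = 1.53948
H(X|Y) = (31/42)·1.40408 + (11/42)·1.53948 = 1.43954 bits

I(X;Y) = H(X) - H(X|Y) = 1.45915 - 1.43954 = 0.0196 bits

Cross-check via I(X;Y) = H(X) + H(Y) - H(X,Y): computing H(Y) from the column sums and H(X,Y) from the 6 cells in the same way gives H(Y) = 0.82961 bits and H(X,Y) = 2.26915 bits, so
I(X;Y) = 1.45915 + 0.82961 - 2.26915 = 0.0196 bits ✓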